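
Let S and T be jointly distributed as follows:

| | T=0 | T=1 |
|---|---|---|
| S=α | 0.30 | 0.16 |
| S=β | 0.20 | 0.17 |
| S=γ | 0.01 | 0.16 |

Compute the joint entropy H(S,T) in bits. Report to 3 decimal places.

H(S,T) = −Σ p(x,y)·log₂ p(x,y) over all 6 cells.
  cell (α,0): −0.30·log₂0.30 = 0.5211
  cell (α,1): −0.16·log₂0.16 = 0.4230
  cell (β,0): −0.20·log₂0.20 = 0.4644
  cell (β,1): −0.17·log₂0.17 = 0.4346
  cell (γ,0): −0.01·log₂0.01 = 0.0664
  cell (γ,1): −0.16·log₂0.16 = 0.4230
Sum = 2.333 bits.

2.333 bits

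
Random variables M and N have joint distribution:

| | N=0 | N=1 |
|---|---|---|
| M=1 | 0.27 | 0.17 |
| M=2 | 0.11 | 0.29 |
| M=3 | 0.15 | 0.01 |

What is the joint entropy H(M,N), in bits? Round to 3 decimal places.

H(M,N) = −Σ p(x,y)·log₂ p(x,y) over all 6 cells.
  cell (1,0): −0.27·log₂0.27 = 0.5100
  cell (1,1): −0.17·log₂0.17 = 0.4346
  cell (2,0): −0.11·log₂0.11 = 0.3503
  cell (2,1): −0.29·log₂0.29 = 0.5179
  cell (3,0): −0.15·log₂0.15 = 0.4105
  cell (3,1): −0.01·log₂0.01 = 0.0664
Sum = 2.290 bits.

2.290 bits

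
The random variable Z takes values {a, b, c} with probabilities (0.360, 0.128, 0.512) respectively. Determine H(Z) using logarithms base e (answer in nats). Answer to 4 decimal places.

0.9737 nats

H(Z) = −Σ p·ln p.
  −(0.360)·ln(0.360) = 0.36779
  −(0.128)·ln(0.128) = 0.26313
  −(0.512)·ln(0.512) = 0.34275
Sum: 0.36779 + 0.26313 + 0.34275 = 0.9737 nats.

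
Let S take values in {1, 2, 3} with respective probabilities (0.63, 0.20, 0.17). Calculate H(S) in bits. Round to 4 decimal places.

1.3189 bits

H(S) = −Σ p·log₂ p.
  −(0.63)·log₂(0.63) = 0.41994
  −(0.20)·log₂(0.20) = 0.46439
  −(0.17)·log₂(0.17) = 0.43459
Sum: 0.41994 + 0.46439 + 0.43459 = 1.3189 bits.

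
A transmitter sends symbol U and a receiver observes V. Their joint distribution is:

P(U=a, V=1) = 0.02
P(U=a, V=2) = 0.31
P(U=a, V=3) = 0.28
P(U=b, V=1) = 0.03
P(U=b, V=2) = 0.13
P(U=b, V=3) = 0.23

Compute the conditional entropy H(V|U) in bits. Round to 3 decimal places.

1.208 bits

Marginals: p(U) = (0.6100, 0.3900), p(V) = (0.0500, 0.4400, 0.5100).
H(V|U) = Σ p(U) · H(V|U=·).
  U=a: p=0.6100, H(V|U=a) = 1.1736
  U=b: p=0.3900, H(V|U=b) = 1.2623
Weighted sum = 1.208 bits.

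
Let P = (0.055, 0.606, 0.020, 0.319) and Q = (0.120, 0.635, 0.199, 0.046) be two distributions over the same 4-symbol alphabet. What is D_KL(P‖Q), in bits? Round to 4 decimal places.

0.7222 bits

D(P‖Q) = Σ p·log₂(p/q).
  0.055·log₂(0.055/0.120) = -0.06190
  0.606·log₂(0.606/0.635) = -0.04087
  0.020·log₂(0.020/0.199) = -0.06629
  0.319·log₂(0.319/0.046) = 0.89124
D(P‖Q) = 0.7222 bits.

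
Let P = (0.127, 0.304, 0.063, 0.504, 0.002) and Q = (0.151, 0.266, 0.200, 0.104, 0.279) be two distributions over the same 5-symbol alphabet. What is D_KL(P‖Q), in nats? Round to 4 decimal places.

0.7314 nats

D(P‖Q) = Σ p·ln(p/q).
  0.127·ln(0.127/0.151) = -0.02198
  0.304·ln(0.304/0.266) = 0.04059
  0.063·ln(0.063/0.200) = -0.07278
  0.504·ln(0.504/0.104) = 0.79541
  0.002·ln(0.002/0.279) = -0.00988
D(P‖Q) = 0.7314 nats.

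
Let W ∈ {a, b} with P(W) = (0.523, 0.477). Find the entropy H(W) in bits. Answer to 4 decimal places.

0.9985 bits

H(W) = −Σ p·log₂ p.
  −(0.523)·log₂(0.523) = 0.48907
  −(0.477)·log₂(0.477) = 0.50941
Sum: 0.48907 + 0.50941 = 0.9985 bits.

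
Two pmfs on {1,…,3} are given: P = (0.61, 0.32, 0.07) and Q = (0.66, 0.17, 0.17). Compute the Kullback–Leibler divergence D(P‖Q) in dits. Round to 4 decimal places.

D(P‖Q) = Σ p·log₁₀(p/q).
  0.61·log₁₀(0.61/0.66) = -0.02087
  0.32·log₁₀(0.32/0.17) = 0.08790
  0.07·log₁₀(0.07/0.17) = -0.02697
D(P‖Q) = 0.0401 dits.

0.0401 dits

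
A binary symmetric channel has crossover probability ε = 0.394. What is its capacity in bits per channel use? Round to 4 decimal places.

0.0327 bits

Binary symmetric channel: C = 1 − h₂(ε) where h₂ is the binary entropy function.
h₂(0.394) = −0.394·log₂0.394 − 0.606·log₂0.606 = 0.9673.
C = 1 − 0.9673 = 0.0327 bits per channel use.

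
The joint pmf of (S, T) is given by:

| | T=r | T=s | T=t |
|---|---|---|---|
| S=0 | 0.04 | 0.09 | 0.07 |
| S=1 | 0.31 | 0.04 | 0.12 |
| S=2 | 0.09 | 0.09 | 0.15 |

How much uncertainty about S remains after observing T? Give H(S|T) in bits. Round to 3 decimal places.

1.349 bits

Marginals: p(S) = (0.2000, 0.4700, 0.3300), p(T) = (0.4400, 0.2200, 0.3400).
H(S|T) = Σ p(T) · H(S|T=·).
  T=r: p=0.4400, H(S|T=r) = 1.1388
  T=s: p=0.2200, H(S|T=s) = 1.5022
  T=t: p=0.3400, H(S|T=t) = 1.5206
Weighted sum = 1.349 bits.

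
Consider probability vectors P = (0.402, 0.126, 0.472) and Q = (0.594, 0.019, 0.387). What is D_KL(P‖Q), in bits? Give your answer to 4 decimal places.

D(P‖Q) = Σ p·log₂(p/q).
  0.402·log₂(0.402/0.594) = -0.22643
  0.126·log₂(0.126/0.019) = 0.34390
  0.472·log₂(0.472/0.387) = 0.13521
D(P‖Q) = 0.2527 bits.

0.2527 bits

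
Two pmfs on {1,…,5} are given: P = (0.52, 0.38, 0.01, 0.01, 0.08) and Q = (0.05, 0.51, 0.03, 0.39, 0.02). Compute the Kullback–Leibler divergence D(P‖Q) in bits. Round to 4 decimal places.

1.6868 bits

D(P‖Q) = Σ p·log₂(p/q).
  0.52·log₂(0.52/0.05) = 1.75683
  0.38·log₂(0.38/0.51) = -0.16131
  0.01·log₂(0.01/0.03) = -0.01585
  0.01·log₂(0.01/0.39) = -0.05285
  0.08·log₂(0.08/0.02) = 0.16000
D(P‖Q) = 1.6868 bits.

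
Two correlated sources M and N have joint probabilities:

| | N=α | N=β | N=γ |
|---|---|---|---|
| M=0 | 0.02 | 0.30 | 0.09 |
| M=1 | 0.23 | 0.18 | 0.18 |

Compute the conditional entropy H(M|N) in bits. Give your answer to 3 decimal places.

0.807 bits

Marginals: p(M) = (0.4100, 0.5900), p(N) = (0.2500, 0.4800, 0.2700).
H(M|N) = Σ p(N) · H(M|N=·).
  N=α: p=0.2500, H(M|N=α) = 0.4022
  N=β: p=0.4800, H(M|N=β) = 0.9544
  N=γ: p=0.2700, H(M|N=γ) = 0.9183
Weighted sum = 0.807 bits.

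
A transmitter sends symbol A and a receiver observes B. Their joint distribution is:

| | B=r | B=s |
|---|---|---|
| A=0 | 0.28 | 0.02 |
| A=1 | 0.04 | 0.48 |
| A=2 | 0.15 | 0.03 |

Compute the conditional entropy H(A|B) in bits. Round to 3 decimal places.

Chain rule: H(A|B) = H(A,B) − H(B).
Marginals: p(A) = (0.3000, 0.5200, 0.1800), p(B) = (0.4700, 0.5300).
H(A,B) = 1.8834 bits; H(B) = 0.9974 bits.
H(A|B) = 1.8834 − 0.9974 = 0.886 bits.

0.886 bits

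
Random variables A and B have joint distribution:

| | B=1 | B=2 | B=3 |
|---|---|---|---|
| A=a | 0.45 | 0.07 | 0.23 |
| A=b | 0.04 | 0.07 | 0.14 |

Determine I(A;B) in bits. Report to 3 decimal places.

Marginals: p(A) = (0.7500, 0.2500), p(B) = (0.4900, 0.1400, 0.3700).
I(A;B) = Σ p(x,y)·log₂[p(x,y)/(p(x)p(y))].
  (a,1): 0.45·log₂(1.2245) = 0.1315
  (a,2): 0.07·log₂(0.6667) = -0.0409
  (a,3): 0.23·log₂(0.8288) = -0.0623
  (b,1): 0.04·log₂(0.3265) = -0.0646
  (b,2): 0.07·log₂(2.0000) = 0.0700
  (b,3): 0.14·log₂(1.5135) = 0.0837
Sum = 0.117 bits.

0.117 bits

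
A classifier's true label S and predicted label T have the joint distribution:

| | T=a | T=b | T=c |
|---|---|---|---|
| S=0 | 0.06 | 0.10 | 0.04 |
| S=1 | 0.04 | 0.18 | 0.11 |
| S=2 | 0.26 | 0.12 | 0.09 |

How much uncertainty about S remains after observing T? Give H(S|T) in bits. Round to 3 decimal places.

Chain rule: H(S|T) = H(S,T) − H(T).
Marginals: p(S) = (0.2000, 0.3300, 0.4700), p(T) = (0.3600, 0.4000, 0.2400).
H(S,T) = 2.9278 bits; H(T) = 1.5535 bits.
H(S|T) = 2.9278 − 1.5535 = 1.374 bits.

1.374 bits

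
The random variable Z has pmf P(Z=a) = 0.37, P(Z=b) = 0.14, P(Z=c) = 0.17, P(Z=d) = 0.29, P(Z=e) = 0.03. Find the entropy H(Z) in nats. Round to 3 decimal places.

1.409 nats

H(Z) = −Σ p·ln p.
  −(0.37)·ln(0.37) = 0.3679
  −(0.14)·ln(0.14) = 0.2753
  −(0.17)·ln(0.17) = 0.3012
  −(0.29)·ln(0.29) = 0.3590
  −(0.03)·ln(0.03) = 0.1052
Sum: 0.3679 + 0.2753 + 0.3012 + 0.3590 + 0.1052 = 1.409 nats.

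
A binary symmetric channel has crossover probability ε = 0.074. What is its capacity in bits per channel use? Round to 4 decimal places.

0.6193 bits

Binary symmetric channel: C = 1 − h₂(ε) where h₂ is the binary entropy function.
h₂(0.074) = −0.074·log₂0.074 − 0.926·log₂0.926 = 0.3807.
C = 1 − 0.3807 = 0.6193 bits per channel use.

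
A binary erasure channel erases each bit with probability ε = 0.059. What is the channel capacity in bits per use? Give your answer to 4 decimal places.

Binary erasure channel: capacity C = 1 − ε.
C = 1 − 0.059 = 0.9410 bits per channel use.

0.9410 bits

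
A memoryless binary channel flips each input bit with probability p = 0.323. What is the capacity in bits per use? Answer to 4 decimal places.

0.0924 bits

Binary symmetric channel: C = 1 − h₂(ε) where h₂ is the binary entropy function.
h₂(0.323) = −0.323·log₂0.323 − 0.677·log₂0.677 = 0.9076.
C = 1 − 0.9076 = 0.0924 bits per channel use.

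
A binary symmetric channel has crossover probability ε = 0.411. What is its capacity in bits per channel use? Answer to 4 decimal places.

0.0230 bits

Binary symmetric channel: C = 1 − h₂(ε) where h₂ is the binary entropy function.
h₂(0.411) = −0.411·log₂0.411 − 0.589·log₂0.589 = 0.9770.
C = 1 − 0.9770 = 0.0230 bits per channel use.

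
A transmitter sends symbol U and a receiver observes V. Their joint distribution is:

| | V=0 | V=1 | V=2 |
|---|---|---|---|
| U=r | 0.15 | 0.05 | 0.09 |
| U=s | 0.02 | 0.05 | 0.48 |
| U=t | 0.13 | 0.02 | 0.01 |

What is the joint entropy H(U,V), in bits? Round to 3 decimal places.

2.338 bits

H(U,V) = −Σ p(x,y)·log₂ p(x,y) over all 9 cells.
  cell (r,0): −0.15·log₂0.15 = 0.4105
  cell (r,1): −0.05·log₂0.05 = 0.2161
  cell (r,2): −0.09·log₂0.09 = 0.3127
  cell (s,0): −0.02·log₂0.02 = 0.1129
  cell (s,1): −0.05·log₂0.05 = 0.2161
  cell (s,2): −0.48·log₂0.48 = 0.5083
  cell (t,0): −0.13·log₂0.13 = 0.3826
  cell (t,1): −0.02·log₂0.02 = 0.1129
  cell (t,2): −0.01·log₂0.01 = 0.0664
Sum = 2.338 bits.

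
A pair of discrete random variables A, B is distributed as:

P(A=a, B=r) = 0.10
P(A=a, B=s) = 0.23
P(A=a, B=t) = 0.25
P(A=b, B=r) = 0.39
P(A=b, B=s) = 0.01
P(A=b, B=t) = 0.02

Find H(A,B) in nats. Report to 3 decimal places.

1.406 nats

H(A,B) = −Σ p(x,y)·ln p(x,y) over all 6 cells.
  cell (a,r): −0.10·ln0.10 = 0.2303
  cell (a,s): −0.23·ln0.23 = 0.3380
  cell (a,t): −0.25·ln0.25 = 0.3466
  cell (b,r): −0.39·ln0.39 = 0.3672
  cell (b,s): −0.01·ln0.01 = 0.0461
  cell (b,t): −0.02·ln0.02 = 0.0782
Sum = 1.406 nats.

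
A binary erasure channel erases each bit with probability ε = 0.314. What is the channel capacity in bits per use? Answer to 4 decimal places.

Binary erasure channel: capacity C = 1 − ε.
C = 1 − 0.314 = 0.6860 bits per channel use.

0.6860 bits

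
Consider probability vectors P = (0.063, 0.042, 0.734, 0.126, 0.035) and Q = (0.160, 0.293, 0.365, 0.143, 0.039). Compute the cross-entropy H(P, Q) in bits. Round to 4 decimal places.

1.8256 bits

H(P,Q) = −Σ p·log₂ q.
  −0.063·log₂(0.160) = 0.16656
  −0.042·log₂(0.293) = 0.07438
  −0.734·log₂(0.365) = 1.06726
  −0.126·log₂(0.143) = 0.35355
  −0.035·log₂(0.039) = 0.16381
H(P,Q) = 1.8256 bits.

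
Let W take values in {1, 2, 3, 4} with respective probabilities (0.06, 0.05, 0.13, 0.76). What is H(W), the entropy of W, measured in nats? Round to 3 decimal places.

0.792 nats

H(W) = −Σ p·ln p.
  −(0.06)·ln(0.06) = 0.1688
  −(0.05)·ln(0.05) = 0.1498
  −(0.13)·ln(0.13) = 0.2652
  −(0.76)·ln(0.76) = 0.2086
Sum: 0.1688 + 0.1498 + 0.2652 + 0.2086 = 0.792 nats.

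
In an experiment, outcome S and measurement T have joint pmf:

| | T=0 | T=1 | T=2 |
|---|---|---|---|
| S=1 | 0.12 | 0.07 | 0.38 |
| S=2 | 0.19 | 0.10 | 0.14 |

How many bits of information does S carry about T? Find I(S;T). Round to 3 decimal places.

Marginals: p(S) = (0.5700, 0.4300), p(T) = (0.3100, 0.1700, 0.5200).
I(S;T) = H(S) + H(T) − H(S,T).
H(S) = 0.9858, H(T) = 1.4490, H(S,T) = 2.3506.
I(S;T) = 0.9858 + 1.4490 − 2.3506 = 0.084 bits.

0.084 bits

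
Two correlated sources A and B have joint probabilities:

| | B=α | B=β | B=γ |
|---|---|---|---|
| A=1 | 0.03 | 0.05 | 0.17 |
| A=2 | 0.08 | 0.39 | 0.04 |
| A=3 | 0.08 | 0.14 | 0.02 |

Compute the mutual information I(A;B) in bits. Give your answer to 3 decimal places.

Marginals: p(A) = (0.2500, 0.5100, 0.2400), p(B) = (0.1900, 0.5800, 0.2300).
I(A;B) = H(A) + H(B) − H(A,B).
H(A) = 1.4896, H(B) = 1.3987, H(A,B) = 2.6110.
I(A;B) = 1.4896 + 1.3987 − 2.6110 = 0.277 bits.

0.277 bits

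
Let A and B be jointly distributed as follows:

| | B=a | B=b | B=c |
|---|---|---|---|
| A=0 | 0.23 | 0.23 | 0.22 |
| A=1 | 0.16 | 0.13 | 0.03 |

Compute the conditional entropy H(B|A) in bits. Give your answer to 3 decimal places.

Chain rule: H(B|A) = H(A,B) − H(A).
Marginals: p(A) = (0.6800, 0.3200), p(B) = (0.3900, 0.3600, 0.2500).
H(A,B) = 2.4133 bits; H(A) = 0.9044 bits.
H(B|A) = 2.4133 − 0.9044 = 1.509 bits.

1.509 bits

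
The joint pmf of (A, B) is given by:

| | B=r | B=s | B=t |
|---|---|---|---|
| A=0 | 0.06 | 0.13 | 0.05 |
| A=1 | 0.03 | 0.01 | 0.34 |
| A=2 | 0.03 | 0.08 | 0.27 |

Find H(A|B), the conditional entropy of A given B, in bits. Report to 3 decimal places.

1.300 bits

Marginals: p(A) = (0.2400, 0.3800, 0.3800), p(B) = (0.1200, 0.2200, 0.6600).
H(A|B) = Σ p(B) · H(A|B=·).
  B=r: p=0.1200, H(A|B=r) = 1.5000
  B=s: p=0.2200, H(A|B=s) = 1.1819
  B=t: p=0.6600, H(A|B=t) = 1.3025
Weighted sum = 1.300 bits.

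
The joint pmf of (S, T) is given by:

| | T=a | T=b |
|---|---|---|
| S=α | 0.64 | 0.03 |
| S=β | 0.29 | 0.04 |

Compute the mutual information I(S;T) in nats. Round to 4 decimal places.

0.0093 nats

Marginals: p(S) = (0.6700, 0.3300), p(T) = (0.9300, 0.0700).
I(S;T) = Σ p(x,y)·ln[p(x,y)/(p(x)p(y))].
  (α,a): 0.64·ln(1.0271) = 0.01713
  (α,b): 0.03·ln(0.6397) = -0.01340
  (β,a): 0.29·ln(0.9449) = -0.01643
  (β,b): 0.04·ln(1.7316) = 0.02196
Sum = 0.0093 nats.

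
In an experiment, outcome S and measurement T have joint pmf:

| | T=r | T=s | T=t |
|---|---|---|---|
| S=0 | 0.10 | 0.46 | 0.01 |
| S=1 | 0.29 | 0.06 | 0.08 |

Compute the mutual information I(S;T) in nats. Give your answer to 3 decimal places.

Marginals: p(S) = (0.5700, 0.4300), p(T) = (0.3900, 0.5200, 0.0900).
I(S;T) = Σ p(x,y)·ln[p(x,y)/(p(x)p(y))].
  (0,r): 0.10·ln(0.4498) = -0.0799
  (0,s): 0.46·ln(1.5520) = 0.2022
  (0,t): 0.01·ln(0.1949) = -0.0164
  (1,r): 0.29·ln(1.7293) = 0.1588
  (1,s): 0.06·ln(0.2683) = -0.0789
  (1,t): 0.08·ln(2.0672) = 0.0581
Sum = 0.244 nats.

0.244 nats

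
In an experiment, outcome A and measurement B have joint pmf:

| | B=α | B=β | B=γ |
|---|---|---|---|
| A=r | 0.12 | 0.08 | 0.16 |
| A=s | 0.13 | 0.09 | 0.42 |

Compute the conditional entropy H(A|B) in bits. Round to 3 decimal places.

Marginals: p(A) = (0.3600, 0.6400), p(B) = (0.2500, 0.1700, 0.5800).
H(A|B) = Σ p(B) · H(A|B=·).
  B=α: p=0.2500, H(A|B=α) = 0.9988
  B=β: p=0.1700, H(A|B=β) = 0.9975
  B=γ: p=0.5800, H(A|B=γ) = 0.8498
Weighted sum = 0.912 bits.

0.912 bits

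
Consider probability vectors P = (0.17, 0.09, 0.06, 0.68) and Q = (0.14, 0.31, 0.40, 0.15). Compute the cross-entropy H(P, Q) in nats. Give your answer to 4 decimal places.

H(P,Q) = −Σ p·ln q.
  −0.17·ln(0.14) = 0.33424
  −0.09·ln(0.31) = 0.10541
  −0.06·ln(0.40) = 0.05498
  −0.68·ln(0.15) = 1.29004
H(P,Q) = 1.7847 nats.

1.7847 nats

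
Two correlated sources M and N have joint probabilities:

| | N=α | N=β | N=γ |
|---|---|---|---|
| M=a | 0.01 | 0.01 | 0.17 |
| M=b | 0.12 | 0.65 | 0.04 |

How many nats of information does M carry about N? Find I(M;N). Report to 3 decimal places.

0.297 nats

Marginals: p(M) = (0.1900, 0.8100), p(N) = (0.1300, 0.6600, 0.2100).
I(M;N) = H(M) + H(N) − H(M,N).
H(M) = 0.4862, H(N) = 0.8672, H(M,N) = 1.0565.
I(M;N) = 0.4862 + 0.8672 − 1.0565 = 0.297 nats.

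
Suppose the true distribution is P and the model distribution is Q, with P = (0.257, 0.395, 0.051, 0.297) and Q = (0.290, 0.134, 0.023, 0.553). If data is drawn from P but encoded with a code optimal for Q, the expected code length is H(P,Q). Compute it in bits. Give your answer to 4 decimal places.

H(P,Q) = −Σ p·log₂ q.
  −0.257·log₂(0.290) = 0.45897
  −0.395·log₂(0.134) = 1.14538
  −0.051·log₂(0.023) = 0.27755
  −0.297·log₂(0.553) = 0.25383
H(P,Q) = 2.1357 bits.

2.1357 bits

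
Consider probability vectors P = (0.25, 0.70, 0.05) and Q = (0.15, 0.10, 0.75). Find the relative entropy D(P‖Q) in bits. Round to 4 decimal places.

1.9540 bits

D(P‖Q) = Σ p·log₂(p/q).
  0.25·log₂(0.25/0.15) = 0.18424
  0.70·log₂(0.70/0.10) = 1.96515
  0.05·log₂(0.05/0.75) = -0.19534
D(P‖Q) = 1.9540 bits.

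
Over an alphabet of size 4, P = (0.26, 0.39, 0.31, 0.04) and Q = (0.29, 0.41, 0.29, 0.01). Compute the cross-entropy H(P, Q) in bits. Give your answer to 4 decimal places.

1.7854 bits

H(P,Q) = −Σ p·log₂ q.
  −0.26·log₂(0.29) = 0.46433
  −0.39·log₂(0.41) = 0.50166
  −0.31·log₂(0.29) = 0.55362
  −0.04·log₂(0.01) = 0.26575
H(P,Q) = 1.7854 bits.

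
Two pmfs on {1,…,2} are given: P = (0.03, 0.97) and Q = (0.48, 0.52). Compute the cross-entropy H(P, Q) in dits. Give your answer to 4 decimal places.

0.2850 dits

H(P,Q) = −Σ p·log₁₀ q.
  −0.03·log₁₀(0.48) = 0.00956
  −0.97·log₁₀(0.52) = 0.27548
H(P,Q) = 0.2850 dits.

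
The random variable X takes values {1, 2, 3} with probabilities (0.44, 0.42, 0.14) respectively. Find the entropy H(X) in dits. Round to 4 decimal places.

H(X) = −Σ p·log₁₀ p.
  −(0.44)·log₁₀(0.44) = 0.15688
  −(0.42)·log₁₀(0.42) = 0.15824
  −(0.14)·log₁₀(0.14) = 0.11954
Sum: 0.15688 + 0.15824 + 0.11954 = 0.4347 dits.

0.4347 dits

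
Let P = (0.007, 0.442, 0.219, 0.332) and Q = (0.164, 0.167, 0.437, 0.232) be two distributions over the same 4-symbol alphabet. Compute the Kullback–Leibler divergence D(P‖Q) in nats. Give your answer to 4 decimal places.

0.3758 nats

D(P‖Q) = Σ p·ln(p/q).
  0.007·ln(0.007/0.164) = -0.02208
  0.442·ln(0.442/0.167) = 0.43021
  0.219·ln(0.219/0.437) = -0.15130
  0.332·ln(0.332/0.232) = 0.11899
D(P‖Q) = 0.3758 nats.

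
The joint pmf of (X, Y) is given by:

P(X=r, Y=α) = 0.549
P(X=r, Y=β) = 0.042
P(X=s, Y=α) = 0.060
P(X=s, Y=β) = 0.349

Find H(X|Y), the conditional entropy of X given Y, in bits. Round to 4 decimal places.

0.4752 bits

Chain rule: H(X|Y) = H(X,Y) − H(Y).
Marginals: p(X) = (0.5910, 0.4090), p(Y) = (0.6090, 0.3910).
H(X,Y) = 1.4406 bits; H(Y) = 0.9654 bits.
H(X|Y) = 1.4406 − 0.9654 = 0.4752 bits.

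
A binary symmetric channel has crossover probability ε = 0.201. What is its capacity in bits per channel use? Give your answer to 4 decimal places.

Binary symmetric channel: C = 1 − h₂(ε) where h₂ is the binary entropy function.
h₂(0.201) = −0.201·log₂0.201 − 0.799·log₂0.799 = 0.7239.
C = 1 − 0.7239 = 0.2761 bits per channel use.

0.2761 bits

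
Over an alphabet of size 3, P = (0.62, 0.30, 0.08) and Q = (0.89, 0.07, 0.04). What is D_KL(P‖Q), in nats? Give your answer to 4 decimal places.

D(P‖Q) = Σ p·ln(p/q).
  0.62·ln(0.62/0.89) = -0.22413
  0.30·ln(0.30/0.07) = 0.43659
  0.08·ln(0.08/0.04) = 0.05545
D(P‖Q) = 0.2679 nats.

0.2679 nats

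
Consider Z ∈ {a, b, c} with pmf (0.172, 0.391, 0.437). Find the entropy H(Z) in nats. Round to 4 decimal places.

1.0317 nats

H(Z) = −Σ p·ln p.
  −(0.172)·ln(0.172) = 0.30276
  −(0.391)·ln(0.391) = 0.36717
  −(0.437)·ln(0.437) = 0.36176
Sum: 0.30276 + 0.36717 + 0.36176 = 1.0317 nats.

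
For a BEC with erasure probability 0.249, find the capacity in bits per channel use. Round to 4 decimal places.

0.7510 bits

Binary erasure channel: capacity C = 1 − ε.
C = 1 − 0.249 = 0.7510 bits per channel use.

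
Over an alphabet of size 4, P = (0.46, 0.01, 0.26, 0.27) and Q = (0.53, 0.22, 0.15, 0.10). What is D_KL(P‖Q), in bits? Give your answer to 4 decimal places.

D(P‖Q) = Σ p·log₂(p/q).
  0.46·log₂(0.46/0.53) = -0.09400
  0.01·log₂(0.01/0.22) = -0.04459
  0.26·log₂(0.26/0.15) = 0.20632
  0.27·log₂(0.27/0.10) = 0.38690
D(P‖Q) = 0.4546 bits.

0.4546 bits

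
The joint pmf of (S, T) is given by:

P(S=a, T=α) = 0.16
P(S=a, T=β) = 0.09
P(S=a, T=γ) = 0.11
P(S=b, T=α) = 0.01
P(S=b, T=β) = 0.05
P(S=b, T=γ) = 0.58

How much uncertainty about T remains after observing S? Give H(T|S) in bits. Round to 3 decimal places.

0.882 bits

Chain rule: H(T|S) = H(S,T) − H(S).
Marginals: p(S) = (0.3600, 0.6400), p(T) = (0.1700, 0.1400, 0.6900).
H(S,T) = 1.8243 bits; H(S) = 0.9427 bits.
H(T|S) = 1.8243 − 0.9427 = 0.882 bits.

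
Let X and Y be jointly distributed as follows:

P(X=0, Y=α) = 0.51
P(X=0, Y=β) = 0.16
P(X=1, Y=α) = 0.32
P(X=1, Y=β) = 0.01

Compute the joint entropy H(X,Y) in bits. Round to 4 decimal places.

H(X,Y) = −Σ p(x,y)·log₂ p(x,y) over all 4 cells.
  cell (0,α): −0.51·log₂0.51 = 0.49543
  cell (0,β): −0.16·log₂0.16 = 0.42302
  cell (1,α): −0.32·log₂0.32 = 0.52603
  cell (1,β): −0.01·log₂0.01 = 0.06644
Sum = 1.5109 bits.

1.5109 bits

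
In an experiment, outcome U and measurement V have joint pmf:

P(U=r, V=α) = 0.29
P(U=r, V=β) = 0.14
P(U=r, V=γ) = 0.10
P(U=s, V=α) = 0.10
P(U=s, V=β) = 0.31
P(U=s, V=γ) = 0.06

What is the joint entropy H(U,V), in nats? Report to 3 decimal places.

1.627 nats

H(U,V) = −Σ p(x,y)·ln p(x,y) over all 6 cells.
  cell (r,α): −0.29·ln0.29 = 0.3590
  cell (r,β): −0.14·ln0.14 = 0.2753
  cell (r,γ): −0.10·ln0.10 = 0.2303
  cell (s,α): −0.10·ln0.10 = 0.2303
  cell (s,β): −0.31·ln0.31 = 0.3631
  cell (s,γ): −0.06·ln0.06 = 0.1688
Sum = 1.627 nats.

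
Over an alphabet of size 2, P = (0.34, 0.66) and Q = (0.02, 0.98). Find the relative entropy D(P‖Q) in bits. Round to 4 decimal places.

1.0133 bits

D(P‖Q) = Σ p·log₂(p/q).
  0.34·log₂(0.34/0.02) = 1.38974
  0.66·log₂(0.66/0.98) = -0.37641
D(P‖Q) = 1.0133 bits.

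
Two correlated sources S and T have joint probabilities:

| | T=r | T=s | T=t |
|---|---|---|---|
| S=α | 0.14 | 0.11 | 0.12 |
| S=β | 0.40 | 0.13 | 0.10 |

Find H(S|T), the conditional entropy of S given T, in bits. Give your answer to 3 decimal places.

Marginals: p(S) = (0.3700, 0.6300), p(T) = (0.5400, 0.2400, 0.2200).
H(S|T) = Σ p(T) · H(S|T=·).
  T=r: p=0.5400, H(S|T=r) = 0.8256
  T=s: p=0.2400, H(S|T=s) = 0.9950
  T=t: p=0.2200, H(S|T=t) = 0.9940
Weighted sum = 0.903 bits.

0.903 bits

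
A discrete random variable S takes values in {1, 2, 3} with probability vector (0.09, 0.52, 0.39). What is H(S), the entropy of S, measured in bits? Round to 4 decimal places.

1.3330 bits

H(S) = −Σ p·log₂ p.
  −(0.09)·log₂(0.09) = 0.31265
  −(0.52)·log₂(0.52) = 0.49058
  −(0.39)·log₂(0.39) = 0.52980
Sum: 0.31265 + 0.49058 + 0.52980 = 1.3330 bits.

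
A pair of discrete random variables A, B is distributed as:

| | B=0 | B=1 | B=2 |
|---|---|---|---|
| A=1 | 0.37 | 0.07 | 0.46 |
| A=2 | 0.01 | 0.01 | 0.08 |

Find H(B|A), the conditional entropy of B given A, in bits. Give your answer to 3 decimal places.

Marginals: p(A) = (0.9000, 0.1000), p(B) = (0.3800, 0.0800, 0.5400).
H(B|A) = Σ p(A) · H(B|A=·).
  A=1: p=0.9000, H(B|A=1) = 1.3087
  A=2: p=0.1000, H(B|A=2) = 0.9219
Weighted sum = 1.270 bits.

1.270 bits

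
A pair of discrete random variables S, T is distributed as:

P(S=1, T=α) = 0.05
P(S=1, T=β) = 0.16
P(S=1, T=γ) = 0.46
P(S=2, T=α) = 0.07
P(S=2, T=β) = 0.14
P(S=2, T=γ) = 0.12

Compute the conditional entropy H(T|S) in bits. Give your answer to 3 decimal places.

1.272 bits

Marginals: p(S) = (0.6700, 0.3300), p(T) = (0.1200, 0.3000, 0.5800).
H(T|S) = Σ p(S) · H(T|S=·).
  S=1: p=0.6700, H(T|S=1) = 1.1453
  S=2: p=0.3300, H(T|S=2) = 1.5300
Weighted sum = 1.272 bits.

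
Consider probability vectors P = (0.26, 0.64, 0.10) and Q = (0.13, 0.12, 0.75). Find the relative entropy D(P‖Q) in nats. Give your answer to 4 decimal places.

D(P‖Q) = Σ p·ln(p/q).
  0.26·ln(0.26/0.13) = 0.18022
  0.64·ln(0.64/0.12) = 1.07134
  0.10·ln(0.10/0.75) = -0.20149
D(P‖Q) = 1.0501 nats.

1.0501 nats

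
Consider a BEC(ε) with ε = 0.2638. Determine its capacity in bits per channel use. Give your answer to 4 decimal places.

0.7362 bits

Binary erasure channel: capacity C = 1 − ε.
C = 1 − 0.2638 = 0.7362 bits per channel use.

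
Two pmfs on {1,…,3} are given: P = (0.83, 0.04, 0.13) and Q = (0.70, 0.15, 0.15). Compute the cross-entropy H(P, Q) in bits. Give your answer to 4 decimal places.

0.8924 bits

H(P,Q) = −Σ p·log₂ q.
  −0.83·log₂(0.70) = 0.42710
  −0.04·log₂(0.15) = 0.10948
  −0.13·log₂(0.15) = 0.35581
H(P,Q) = 0.8924 bits.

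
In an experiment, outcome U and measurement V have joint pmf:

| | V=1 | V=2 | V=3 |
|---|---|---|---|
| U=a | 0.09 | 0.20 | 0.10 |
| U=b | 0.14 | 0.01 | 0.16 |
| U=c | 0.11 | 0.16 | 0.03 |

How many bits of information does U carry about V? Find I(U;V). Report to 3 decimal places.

0.232 bits

Marginals: p(U) = (0.3900, 0.3100, 0.3000), p(V) = (0.3400, 0.3700, 0.2900).
I(U;V) = H(U) + H(V) − H(U,V).
H(U) = 1.5747, H(V) = 1.5778, H(U,V) = 2.9209.
I(U;V) = 1.5747 + 1.5778 − 2.9209 = 0.232 bits.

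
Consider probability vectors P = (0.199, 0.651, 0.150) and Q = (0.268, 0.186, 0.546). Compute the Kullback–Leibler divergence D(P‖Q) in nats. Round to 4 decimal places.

D(P‖Q) = Σ p·ln(p/q).
  0.199·ln(0.199/0.268) = -0.05924
  0.651·ln(0.651/0.186) = 0.81555
  0.150·ln(0.150/0.546) = -0.19380
D(P‖Q) = 0.5625 nats.

0.5625 nats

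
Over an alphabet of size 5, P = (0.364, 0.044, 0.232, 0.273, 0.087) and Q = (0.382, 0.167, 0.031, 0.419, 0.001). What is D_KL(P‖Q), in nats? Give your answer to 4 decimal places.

D(P‖Q) = Σ p·ln(p/q).
  0.364·ln(0.364/0.382) = -0.01757
  0.044·ln(0.044/0.167) = -0.05869
  0.232·ln(0.232/0.031) = 0.46696
  0.273·ln(0.273/0.419) = -0.11695
  0.087·ln(0.087/0.001) = 0.38853
D(P‖Q) = 0.6623 nats.

0.6623 nats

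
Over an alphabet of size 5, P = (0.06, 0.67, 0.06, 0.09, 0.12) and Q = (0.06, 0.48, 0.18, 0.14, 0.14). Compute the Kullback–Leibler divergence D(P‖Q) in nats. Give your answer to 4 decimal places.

D(P‖Q) = Σ p·ln(p/q).
  0.06·ln(0.06/0.06) = 0.00000
  0.67·ln(0.67/0.48) = 0.22344
  0.06·ln(0.06/0.18) = -0.06592
  0.09·ln(0.09/0.14) = -0.03976
  0.12·ln(0.12/0.14) = -0.01850
D(P‖Q) = 0.0993 nats.

0.0993 nats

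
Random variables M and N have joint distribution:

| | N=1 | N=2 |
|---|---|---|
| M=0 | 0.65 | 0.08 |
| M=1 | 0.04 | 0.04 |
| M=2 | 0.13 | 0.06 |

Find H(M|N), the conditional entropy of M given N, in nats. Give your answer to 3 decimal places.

0.702 nats

Chain rule: H(M|N) = H(M,N) − H(N).
Marginals: p(M) = (0.7300, 0.0800, 0.1900), p(N) = (0.8200, 0.1800).
H(M,N) = 1.1736 nats; H(N) = 0.4714 nats.
H(M|N) = 1.1736 − 0.4714 = 0.702 nats.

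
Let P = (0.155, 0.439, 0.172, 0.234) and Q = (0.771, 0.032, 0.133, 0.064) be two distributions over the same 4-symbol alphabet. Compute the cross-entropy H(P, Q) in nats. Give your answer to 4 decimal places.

2.5416 nats

H(P,Q) = −Σ p·ln q.
  −0.155·ln(0.771) = 0.04031
  −0.439·ln(0.032) = 1.51105
  −0.172·ln(0.133) = 0.34699
  −0.234·ln(0.064) = 0.64324
H(P,Q) = 2.5416 nats.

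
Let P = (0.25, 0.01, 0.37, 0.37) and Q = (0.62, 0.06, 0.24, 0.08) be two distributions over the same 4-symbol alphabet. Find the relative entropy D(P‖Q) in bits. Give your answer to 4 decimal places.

0.6951 bits

D(P‖Q) = Σ p·log₂(p/q).
  0.25·log₂(0.25/0.62) = -0.32759
  0.01·log₂(0.01/0.06) = -0.02585
  0.37·log₂(0.37/0.24) = 0.23106
  0.37·log₂(0.37/0.08) = 0.81750
D(P‖Q) = 0.6951 bits.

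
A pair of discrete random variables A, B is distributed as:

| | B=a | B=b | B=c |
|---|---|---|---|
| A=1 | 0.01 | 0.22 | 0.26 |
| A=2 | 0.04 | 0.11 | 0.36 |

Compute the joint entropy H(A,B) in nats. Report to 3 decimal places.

H(A,B) = −Σ p(x,y)·ln p(x,y) over all 6 cells.
  cell (1,a): −0.01·ln0.01 = 0.0461
  cell (1,b): −0.22·ln0.22 = 0.3331
  cell (1,c): −0.26·ln0.26 = 0.3502
  cell (2,a): −0.04·ln0.04 = 0.1288
  cell (2,b): −0.11·ln0.11 = 0.2428
  cell (2,c): −0.36·ln0.36 = 0.3678
Sum = 1.469 nats.

1.469 nats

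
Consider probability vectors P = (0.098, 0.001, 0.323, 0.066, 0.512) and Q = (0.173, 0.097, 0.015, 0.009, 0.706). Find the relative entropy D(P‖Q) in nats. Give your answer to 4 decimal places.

D(P‖Q) = Σ p·ln(p/q).
  0.098·ln(0.098/0.173) = -0.05570
  0.001·ln(0.001/0.097) = -0.00457
  0.323·ln(0.323/0.015) = 0.99148
  0.066·ln(0.066/0.009) = 0.13150
  0.512·ln(0.512/0.706) = -0.16450
D(P‖Q) = 0.8982 nats.

0.8982 nats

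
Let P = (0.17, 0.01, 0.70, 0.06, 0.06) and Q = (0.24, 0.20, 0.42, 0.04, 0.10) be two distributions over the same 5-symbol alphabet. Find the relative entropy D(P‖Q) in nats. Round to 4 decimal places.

0.2627 nats

D(P‖Q) = Σ p·ln(p/q).
  0.17·ln(0.17/0.24) = -0.05862
  0.01·ln(0.01/0.20) = -0.02996
  0.70·ln(0.70/0.42) = 0.35758
  0.06·ln(0.06/0.04) = 0.02433
  0.06·ln(0.06/0.10) = -0.03065
D(P‖Q) = 0.2627 nats.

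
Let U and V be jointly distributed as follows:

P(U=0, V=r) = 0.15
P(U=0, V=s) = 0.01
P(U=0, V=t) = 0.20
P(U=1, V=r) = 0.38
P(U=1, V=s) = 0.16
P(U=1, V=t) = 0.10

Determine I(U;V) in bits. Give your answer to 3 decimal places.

0.157 bits

Marginals: p(U) = (0.3600, 0.6400), p(V) = (0.5300, 0.1700, 0.3000).
I(U;V) = Σ p(x,y)·log₂[p(x,y)/(p(x)p(y))].
  (0,r): 0.15·log₂(0.7862) = -0.0521
  (0,s): 0.01·log₂(0.1634) = -0.0261
  (0,t): 0.20·log₂(1.8519) = 0.1778
  (1,r): 0.38·log₂(1.1203) = 0.0623
  (1,s): 0.16·log₂(1.4706) = 0.0890
  (1,t): 0.10·log₂(0.5208) = -0.0941
Sum = 0.157 bits.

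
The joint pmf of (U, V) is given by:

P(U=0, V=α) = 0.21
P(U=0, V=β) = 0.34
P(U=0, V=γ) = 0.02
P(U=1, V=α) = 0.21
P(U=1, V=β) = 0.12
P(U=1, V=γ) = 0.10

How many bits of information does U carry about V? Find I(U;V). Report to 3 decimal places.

Marginals: p(U) = (0.5700, 0.4300), p(V) = (0.4200, 0.4600, 0.1200).
I(U;V) = Σ p(x,y)·log₂[p(x,y)/(p(x)p(y))].
  (0,α): 0.21·log₂(0.8772) = -0.0397
  (0,β): 0.34·log₂(1.2967) = 0.1275
  (0,γ): 0.02·log₂(0.2924) = -0.0355
  (1,α): 0.21·log₂(1.1628) = 0.0457
  (1,β): 0.12·log₂(0.6067) = -0.0865
  (1,γ): 0.10·log₂(1.9380) = 0.0955
Sum = 0.107 bits.

0.107 bits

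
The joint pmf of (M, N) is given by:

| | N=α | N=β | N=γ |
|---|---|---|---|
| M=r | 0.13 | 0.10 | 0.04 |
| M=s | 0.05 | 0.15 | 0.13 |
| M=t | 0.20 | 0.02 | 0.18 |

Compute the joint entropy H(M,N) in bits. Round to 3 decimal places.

H(M,N) = −Σ p(x,y)·log₂ p(x,y) over all 9 cells.
  cell (r,α): −0.13·log₂0.13 = 0.3826
  cell (r,β): −0.10·log₂0.10 = 0.3322
  cell (r,γ): −0.04·log₂0.04 = 0.1858
  cell (s,α): −0.05·log₂0.05 = 0.2161
  cell (s,β): −0.15·log₂0.15 = 0.4105
  cell (s,γ): −0.13·log₂0.13 = 0.3826
  cell (t,α): −0.20·log₂0.20 = 0.4644
  cell (t,β): −0.02·log₂0.02 = 0.1129
  cell (t,γ): −0.18·log₂0.18 = 0.4453
Sum = 2.932 bits.

2.932 bits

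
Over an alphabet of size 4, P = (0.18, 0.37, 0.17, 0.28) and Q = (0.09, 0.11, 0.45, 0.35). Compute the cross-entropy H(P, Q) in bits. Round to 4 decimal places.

H(P,Q) = −Σ p·log₂ q.
  −0.18·log₂(0.09) = 0.62531
  −0.37·log₂(0.11) = 1.17824
  −0.17·log₂(0.45) = 0.19584
  −0.28·log₂(0.35) = 0.42408
H(P,Q) = 2.4235 bits.

2.4235 bits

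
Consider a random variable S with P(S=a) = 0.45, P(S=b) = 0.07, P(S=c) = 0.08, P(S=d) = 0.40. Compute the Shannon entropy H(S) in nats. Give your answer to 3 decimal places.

H(S) = −Σ p·ln p.
  −(0.45)·ln(0.45) = 0.3593
  −(0.07)·ln(0.07) = 0.1861
  −(0.08)·ln(0.08) = 0.2021
  −(0.40)·ln(0.40) = 0.3665
Sum: 0.3593 + 0.1861 + 0.2021 + 0.3665 = 1.114 nats.

1.114 nats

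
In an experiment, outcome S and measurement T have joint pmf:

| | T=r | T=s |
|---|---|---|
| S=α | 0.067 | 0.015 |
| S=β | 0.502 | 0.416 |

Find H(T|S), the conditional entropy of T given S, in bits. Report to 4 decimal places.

Chain rule: H(T|S) = H(S,T) − H(S).
Marginals: p(S) = (0.0820, 0.9180), p(T) = (0.5690, 0.4310).
H(S,T) = 1.3777 bits; H(S) = 0.4092 bits.
H(T|S) = 1.3777 − 0.4092 = 0.9685 bits.

0.9685 bits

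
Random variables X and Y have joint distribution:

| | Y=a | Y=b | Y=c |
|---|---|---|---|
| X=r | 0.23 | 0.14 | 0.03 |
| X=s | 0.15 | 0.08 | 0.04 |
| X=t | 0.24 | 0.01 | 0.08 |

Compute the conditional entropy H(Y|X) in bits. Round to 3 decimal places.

Chain rule: H(Y|X) = H(X,Y) − H(X).
Marginals: p(X) = (0.4000, 0.2700, 0.3300), p(Y) = (0.6200, 0.2300, 0.1500).
H(X,Y) = 2.7764 bits; H(X) = 1.5666 bits.
H(Y|X) = 2.7764 − 1.5666 = 1.210 bits.

1.210 bits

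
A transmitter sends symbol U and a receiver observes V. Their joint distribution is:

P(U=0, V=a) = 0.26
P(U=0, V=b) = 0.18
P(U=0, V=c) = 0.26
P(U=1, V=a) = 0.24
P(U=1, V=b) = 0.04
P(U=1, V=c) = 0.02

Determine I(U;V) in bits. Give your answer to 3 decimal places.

Marginals: p(U) = (0.7000, 0.3000), p(V) = (0.5000, 0.2200, 0.2800).
I(U;V) = Σ p(x,y)·log₂[p(x,y)/(p(x)p(y))].
  (0,a): 0.26·log₂(0.7429) = -0.1115
  (0,b): 0.18·log₂(1.1688) = 0.0405
  (0,c): 0.26·log₂(1.3265) = 0.1060
  (1,a): 0.24·log₂(1.6000) = 0.1627
  (1,b): 0.04·log₂(0.6061) = -0.0289
  (1,c): 0.02·log₂(0.2381) = -0.0414
Sum = 0.127 bits.

0.127 bits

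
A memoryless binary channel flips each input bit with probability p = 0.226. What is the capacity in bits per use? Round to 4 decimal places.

Binary symmetric channel: C = 1 − h₂(ε) where h₂ is the binary entropy function.
h₂(0.226) = −0.226·log₂0.226 − 0.774·log₂0.774 = 0.7710.
C = 1 − 0.7710 = 0.2290 bits per channel use.

0.2290 bits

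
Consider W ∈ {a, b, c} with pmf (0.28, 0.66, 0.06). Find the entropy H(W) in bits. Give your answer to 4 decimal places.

H(W) = −Σ p·log₂ p.
  −(0.28)·log₂(0.28) = 0.51422
  −(0.66)·log₂(0.66) = 0.39564
  −(0.06)·log₂(0.06) = 0.24353
Sum: 0.51422 + 0.39564 + 0.24353 = 1.1534 bits.

1.1534 bits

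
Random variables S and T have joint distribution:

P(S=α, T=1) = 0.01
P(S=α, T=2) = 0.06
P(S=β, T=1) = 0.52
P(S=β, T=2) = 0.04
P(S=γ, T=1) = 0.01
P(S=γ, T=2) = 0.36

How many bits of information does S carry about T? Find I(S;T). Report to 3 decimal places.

0.680 bits

Marginals: p(S) = (0.0700, 0.5600, 0.3700), p(T) = (0.5400, 0.4600).
I(S;T) = Σ p(x,y)·log₂[p(x,y)/(p(x)p(y))].
  (α,1): 0.01·log₂(0.2646) = -0.0192
  (α,2): 0.06·log₂(1.8634) = 0.0539
  (β,1): 0.52·log₂(1.7196) = 0.4067
  (β,2): 0.04·log₂(0.1553) = -0.1075
  (γ,1): 0.01·log₂(0.0501) = -0.0432
  (γ,2): 0.36·log₂(2.1152) = 0.3891
Sum = 0.680 bits.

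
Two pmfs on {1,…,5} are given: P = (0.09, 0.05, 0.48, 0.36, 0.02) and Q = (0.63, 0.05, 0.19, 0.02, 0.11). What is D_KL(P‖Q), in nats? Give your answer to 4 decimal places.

1.2762 nats

D(P‖Q) = Σ p·ln(p/q).
  0.09·ln(0.09/0.63) = -0.17513
  0.05·ln(0.05/0.05) = 0.00000
  0.48·ln(0.48/0.19) = 0.44485
  0.36·ln(0.36/0.02) = 1.04053
  0.02·ln(0.02/0.11) = -0.03409
D(P‖Q) = 1.2762 nats.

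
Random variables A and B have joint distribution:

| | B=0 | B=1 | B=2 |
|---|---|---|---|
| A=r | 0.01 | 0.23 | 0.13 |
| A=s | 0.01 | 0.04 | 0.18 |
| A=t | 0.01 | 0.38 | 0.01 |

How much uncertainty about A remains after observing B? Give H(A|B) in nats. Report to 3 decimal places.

Chain rule: H(A|B) = H(A,B) − H(B).
Marginals: p(A) = (0.3700, 0.2300, 0.4000), p(B) = (0.0300, 0.6500, 0.3200).
H(A,B) = 1.5926 nats; H(B) = 0.7498 nats.
H(A|B) = 1.5926 − 0.7498 = 0.843 nats.

0.843 nats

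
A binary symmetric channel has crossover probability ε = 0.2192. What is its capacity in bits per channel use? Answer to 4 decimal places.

0.2413 bits

Binary symmetric channel: C = 1 − h₂(ε) where h₂ is the binary entropy function.
h₂(0.2192) = −0.2192·log₂0.2192 − 0.7808·log₂0.7808 = 0.7587.
C = 1 − 0.7587 = 0.2413 bits per channel use.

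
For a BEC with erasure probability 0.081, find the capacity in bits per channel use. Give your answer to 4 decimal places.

0.9190 bits

Binary erasure channel: capacity C = 1 − ε.
C = 1 − 0.081 = 0.9190 bits per channel use.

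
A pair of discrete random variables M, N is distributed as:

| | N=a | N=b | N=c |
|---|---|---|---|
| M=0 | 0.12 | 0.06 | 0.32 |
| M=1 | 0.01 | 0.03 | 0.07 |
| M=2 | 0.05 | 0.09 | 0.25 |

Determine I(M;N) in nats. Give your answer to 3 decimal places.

Marginals: p(M) = (0.5000, 0.1100, 0.3900), p(N) = (0.1800, 0.1800, 0.6400).
I(M;N) = H(M) + H(N) − H(M,N).
H(M) = 0.9566, H(N) = 0.9030, H(M,N) = 1.8383.
I(M;N) = 0.9566 + 0.9030 − 1.8383 = 0.021 nats.

0.021 nats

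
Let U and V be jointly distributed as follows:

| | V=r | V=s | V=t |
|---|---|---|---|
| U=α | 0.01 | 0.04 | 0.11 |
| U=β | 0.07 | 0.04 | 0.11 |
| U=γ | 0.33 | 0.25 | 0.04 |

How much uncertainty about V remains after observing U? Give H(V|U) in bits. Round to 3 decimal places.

1.289 bits

Marginals: p(U) = (0.1600, 0.2200, 0.6200), p(V) = (0.4100, 0.3300, 0.2600).
H(V|U) = Σ p(U) · H(V|U=·).
  U=α: p=0.1600, H(V|U=α) = 1.1216
  U=β: p=0.2200, H(V|U=β) = 1.4728
  U=γ: p=0.6200, H(V|U=γ) = 1.2677
Weighted sum = 1.289 bits.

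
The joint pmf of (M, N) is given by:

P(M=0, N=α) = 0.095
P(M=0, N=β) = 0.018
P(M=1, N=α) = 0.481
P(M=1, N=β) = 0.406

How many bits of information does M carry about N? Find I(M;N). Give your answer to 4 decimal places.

0.0294 bits

Marginals: p(M) = (0.1130, 0.8870), p(N) = (0.5760, 0.4240).
I(M;N) = Σ p(x,y)·log₂[p(x,y)/(p(x)p(y))].
  (0,α): 0.095·log₂(1.4596) = 0.05183
  (0,β): 0.018·log₂(0.3757) = -0.02542
  (1,α): 0.481·log₂(0.9415) = -0.04187
  (1,β): 0.406·log₂(1.0795) = 0.04483
Sum = 0.0294 bits.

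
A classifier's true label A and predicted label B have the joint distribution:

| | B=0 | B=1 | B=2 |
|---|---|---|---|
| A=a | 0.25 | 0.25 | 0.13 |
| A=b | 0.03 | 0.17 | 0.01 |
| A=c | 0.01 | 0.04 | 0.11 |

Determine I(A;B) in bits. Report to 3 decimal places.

Marginals: p(A) = (0.6300, 0.2100, 0.1600), p(B) = (0.2900, 0.4600, 0.2500).
I(A;B) = Σ p(x,y)·log₂[p(x,y)/(p(x)p(y))].
  (a,0): 0.25·log₂(1.3684) = 0.1131
  (a,1): 0.25·log₂(0.8627) = -0.0533
  (a,2): 0.13·log₂(0.8254) = -0.0360
  (b,0): 0.03·log₂(0.4926) = -0.0306
  (b,1): 0.17·log₂(1.7598) = 0.1386
  (b,2): 0.01·log₂(0.1905) = -0.0239
  (c,0): 0.01·log₂(0.2155) = -0.0221
  (c,1): 0.04·log₂(0.5435) = -0.0352
  (c,2): 0.11·log₂(2.7500) = 0.1605
Sum = 0.211 bits.

0.211 bits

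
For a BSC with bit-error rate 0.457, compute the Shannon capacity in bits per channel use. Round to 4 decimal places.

Binary symmetric channel: C = 1 − h₂(ε) where h₂ is the binary entropy function.
h₂(0.457) = −0.457·log₂0.457 − 0.543·log₂0.543 = 0.9947.
C = 1 − 0.9947 = 0.0053 bits per channel use.

0.0053 bits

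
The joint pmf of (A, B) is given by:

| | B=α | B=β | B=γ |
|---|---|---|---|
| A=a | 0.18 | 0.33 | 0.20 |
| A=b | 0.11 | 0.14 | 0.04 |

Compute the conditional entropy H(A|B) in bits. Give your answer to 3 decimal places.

Marginals: p(A) = (0.7100, 0.2900), p(B) = (0.2900, 0.4700, 0.2400).
H(A|B) = Σ p(B) · H(A|B=·).
  B=α: p=0.2900, H(A|B=α) = 0.9576
  B=β: p=0.4700, H(A|B=β) = 0.8787
  B=γ: p=0.2400, H(A|B=γ) = 0.6500
Weighted sum = 0.847 bits.

0.847 bits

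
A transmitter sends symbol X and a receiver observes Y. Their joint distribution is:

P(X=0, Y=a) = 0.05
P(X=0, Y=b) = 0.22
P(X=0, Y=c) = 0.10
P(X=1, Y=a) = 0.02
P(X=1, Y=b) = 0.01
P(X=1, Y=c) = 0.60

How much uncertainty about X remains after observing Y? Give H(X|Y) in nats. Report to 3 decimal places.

0.370 nats

Chain rule: H(X|Y) = H(X,Y) − H(Y).
Marginals: p(X) = (0.3700, 0.6300), p(Y) = (0.0700, 0.2300, 0.7000).
H(X,Y) = 1.1439 nats; H(Y) = 0.7738 nats.
H(X|Y) = 1.1439 − 0.7738 = 0.370 nats.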